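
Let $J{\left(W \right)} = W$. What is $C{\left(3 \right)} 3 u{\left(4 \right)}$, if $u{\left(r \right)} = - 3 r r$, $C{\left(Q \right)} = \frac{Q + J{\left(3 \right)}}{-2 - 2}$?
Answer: $216$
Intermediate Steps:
$C{\left(Q \right)} = - \frac{3}{4} - \frac{Q}{4}$ ($C{\left(Q \right)} = \frac{Q + 3}{-2 - 2} = \frac{3 + Q}{-4} = \left(3 + Q\right) \left(- \frac{1}{4}\right) = - \frac{3}{4} - \frac{Q}{4}$)
$u{\left(r \right)} = - 3 r^{2}$
$C{\left(3 \right)} 3 u{\left(4 \right)} = \left(- \frac{3}{4} - \frac{3}{4}\right) 3 \left(- 3 \cdot 4^{2}\right) = \left(- \frac{3}{4} - \frac{3}{4}\right) 3 \left(\left(-3\right) 16\right) = \left(- \frac{3}{2}\right) 3 \left(-48\right) = \left(- \frac{9}{2}\right) \left(-48\right) = 216$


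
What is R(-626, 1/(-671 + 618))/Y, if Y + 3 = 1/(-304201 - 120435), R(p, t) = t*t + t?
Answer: 32048/5193629 ≈ 0.0061706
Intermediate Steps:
R(p, t) = t + t**2 (R(p, t) = t**2 + t = t + t**2)
Y = -1273909/424636 (Y = -3 + 1/(-304201 - 120435) = -3 + 1/(-424636) = -3 - 1/424636 = -1273909/424636 ≈ -3.0000)
R(-626, 1/(-671 + 618))/Y = ((1 + 1/(-671 + 618))/(-671 + 618))/(-1273909/424636) = ((1 + 1/(-53))/(-53))*(-424636/1273909) = -(1 - 1/53)/53*(-424636/1273909) = -1/53*52/53*(-424636/1273909) = -52/2809*(-424636/1273909) = 32048/5193629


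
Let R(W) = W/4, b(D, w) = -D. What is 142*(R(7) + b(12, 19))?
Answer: -2911/2 ≈ -1455.5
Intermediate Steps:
R(W) = W/4 (R(W) = W*(¼) = W/4)
142*(R(7) + b(12, 19)) = 142*((¼)*7 - 1*12) = 142*(7/4 - 12) = 142*(-41/4) = -2911/2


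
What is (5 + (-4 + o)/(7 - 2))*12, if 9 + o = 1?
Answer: 156/5 ≈ 31.200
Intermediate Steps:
o = -8 (o = -9 + 1 = -8)
(5 + (-4 + o)/(7 - 2))*12 = (5 + (-4 - 8)/(7 - 2))*12 = (5 - 12/5)*12 = (13/5)*12 = 156/5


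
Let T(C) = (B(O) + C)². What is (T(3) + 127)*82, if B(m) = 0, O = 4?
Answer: 11152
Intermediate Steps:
T(C) = C² (T(C) = (0 + C)² = C²)
(T(3) + 127)*82 = (3² + 127)*82 = (9 + 127)*82 = 136*82 = 11152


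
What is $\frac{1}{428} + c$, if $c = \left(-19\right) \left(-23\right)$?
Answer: $\frac{187037}{428} \approx 437.0$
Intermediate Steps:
$c = 437$
$\frac{1}{428} + c = \frac{1}{428} + 437 = \frac{187037}{428}$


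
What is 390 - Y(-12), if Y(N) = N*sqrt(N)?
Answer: 390 + 24*I*sqrt(3) ≈ 390.0 + 41.569*I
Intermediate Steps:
Y(N) = N**(3/2)
390 - Y(-12) = 390 - (-12)**(3/2) = 390 - (-24)*I*sqrt(3) = 390 + 24*I*sqrt(3)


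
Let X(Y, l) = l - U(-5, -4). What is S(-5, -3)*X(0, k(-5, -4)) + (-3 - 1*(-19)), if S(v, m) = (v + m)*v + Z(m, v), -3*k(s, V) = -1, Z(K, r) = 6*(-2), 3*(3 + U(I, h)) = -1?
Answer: 356/3 ≈ 118.67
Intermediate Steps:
U(I, h) = -10/3 (U(I, h) = -3 + (1/3)*(-1) = -3 - 1/3 = -10/3)
Z(K, r) = -12
k(s, V) = 1/3 (k(s, V) = -1/3*(-1) = 1/3)
X(Y, l) = 10/3 + l (X(Y, l) = l - 1*(-10/3) = l + 10/3 = 10/3 + l)
S(v, m) = -12 + v*(m + v) (S(v, m) = (v + m)*v - 12 = (m + v)*v - 12 = v*(m + v) - 12 = -12 + v*(m + v))
S(-5, -3)*X(0, k(-5, -4)) + (-3 - 1*(-19)) = (-12 + (-5)**2 - 3*(-5))*(10/3 + 1/3) + (-3 - 1*(-19)) = (-12 + 25 + 15)*(11/3) + (-3 + 19) = 28*(11/3) + 16 = 308/3 + 16 = 356/3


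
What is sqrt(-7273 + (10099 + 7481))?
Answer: sqrt(10307) ≈ 101.52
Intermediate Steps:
sqrt(-7273 + (10099 + 7481)) = sqrt(-7273 + 17580) = sqrt(10307)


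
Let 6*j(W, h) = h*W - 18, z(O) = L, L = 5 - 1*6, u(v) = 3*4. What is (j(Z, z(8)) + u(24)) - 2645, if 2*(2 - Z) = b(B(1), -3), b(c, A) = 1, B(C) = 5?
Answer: -10545/4 ≈ -2636.3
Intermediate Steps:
u(v) = 12
Z = 3/2 (Z = 2 - ½*1 = 2 - ½ = 3/2 ≈ 1.5000)
L = -1 (L = 5 - 6 = -1)
z(O) = -1
j(W, h) = -3 + W*h/6 (j(W, h) = (h*W - 18)/6 = (W*h - 18)/6 = (-18 + W*h)/6 = -3 + W*h/6)
(j(Z, z(8)) + u(24)) - 2645 = ((-3 + (⅙)*(3/2)*(-1)) + 12) - 2645 = ((-3 - ¼) + 12) - 2645 = (-13/4 + 12) - 2645 = 35/4 - 2645 = -10545/4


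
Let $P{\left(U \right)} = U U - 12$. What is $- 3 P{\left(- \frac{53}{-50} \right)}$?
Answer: $\frac{81573}{2500} \approx 32.629$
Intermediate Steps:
$P{\left(U \right)} = -12 + U^{2}$ ($P{\left(U \right)} = U^{2} - 12 = -12 + U^{2}$)
$- 3 P{\left(- \frac{53}{-50} \right)} = - 3 \left(-12 + \left(- \frac{53}{-50}\right)^{2}\right) = - 3 \left(-12 + \left(\left(-53\right) \left(- \frac{1}{50}\right)\right)^{2}\right) = - 3 \left(-12 + \left(\frac{53}{50}\right)^{2}\right) = - 3 \left(-12 + \frac{2809}{2500}\right) = \left(-3\right) \left(- \frac{27191}{2500}\right) = \frac{81573}{2500}$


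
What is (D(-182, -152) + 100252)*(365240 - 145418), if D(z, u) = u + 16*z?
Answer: 21364060536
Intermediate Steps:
(D(-182, -152) + 100252)*(365240 - 145418) = ((-152 + 16*(-182)) + 100252)*(365240 - 145418) = ((-152 - 2912) + 100252)*219822 = (-3064 + 100252)*219822 = 97188*219822 = 21364060536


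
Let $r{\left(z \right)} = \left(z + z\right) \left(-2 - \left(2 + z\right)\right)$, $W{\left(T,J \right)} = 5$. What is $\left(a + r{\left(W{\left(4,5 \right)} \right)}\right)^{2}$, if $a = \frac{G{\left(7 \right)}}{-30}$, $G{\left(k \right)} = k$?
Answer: $\frac{7327849}{900} \approx 8142.1$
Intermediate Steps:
$a = - \frac{7}{30}$ ($a = \frac{7}{-30} = 7 \left(- \frac{1}{30}\right) = - \frac{7}{30} \approx -0.23333$)
$r{\left(z \right)} = 2 z \left(-4 - z\right)$
$\left(a + r{\left(W{\left(4,5 \right)} \right)}\right)^{2} = \left(- \frac{7}{30} - 10 \left(4 + 5\right)\right)^{2} = \left(- \frac{7}{30} - 10 \cdot 9\right)^{2} = \left(- \frac{7}{30} - 90\right)^{2} = \left(- \frac{2707}{30}\right)^{2} = \frac{7327849}{900}$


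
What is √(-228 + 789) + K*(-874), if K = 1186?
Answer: -1036564 + √561 ≈ -1.0365e+6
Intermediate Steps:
√(-228 + 789) + K*(-874) = √(-228 + 789) + 1186*(-874) = √561 - 1036564 = -1036564 + √561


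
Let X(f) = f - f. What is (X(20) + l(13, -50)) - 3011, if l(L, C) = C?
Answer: -3061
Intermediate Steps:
X(f) = 0
(X(20) + l(13, -50)) - 3011 = (0 - 50) - 3011 = -50 - 3011 = -3061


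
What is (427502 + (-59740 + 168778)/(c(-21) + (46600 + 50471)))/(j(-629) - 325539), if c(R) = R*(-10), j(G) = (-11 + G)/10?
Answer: -13862643700/10558328481 ≈ -1.3130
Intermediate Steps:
j(G) = -11/10 + G/10 (j(G) = (-11 + G)/10 = -11/10 + G/10)
c(R) = -10*R
(427502 + (-59740 + 168778)/(c(-21) + (46600 + 50471)))/(j(-629) - 325539) = (427502 + (-59740 + 168778)/(-10*(-21) + (46600 + 50471)))/((-11/10 + (⅒)*(-629)) - 325539) = (427502 + 109038/(210 + 97071))/((-11/10 - 629/10) - 325539) = (427502 + 109038/97281)/(-64 - 325539) = (427502 + 109038*(1/97281))/(-325603) = (427502 + 36346/32427)*(-1/325603) = (13862643700/32427)*(-1/325603) = -13862643700/10558328481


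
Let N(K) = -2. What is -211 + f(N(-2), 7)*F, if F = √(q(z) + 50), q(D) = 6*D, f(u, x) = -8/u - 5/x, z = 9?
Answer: -211 + 46*√26/7 ≈ -177.49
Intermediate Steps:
F = 2*√26 (F = √(6*9 + 50) = √(54 + 50) = √104 = 2*√26 ≈ 10.198)
-211 + f(N(-2), 7)*F = -211 + (-8/(-2) - 5/7)*(2*√26) = -211 + (-8*(-½) - 5*⅐)*(2*√26) = -211 + (4 - 5/7)*(2*√26) = -211 + 23*(2*√26)/7 = -211 + 46*√26/7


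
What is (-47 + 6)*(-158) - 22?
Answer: 6456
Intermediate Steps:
(-47 + 6)*(-158) - 22 = -41*(-158) - 22 = 6478 - 22 = 6456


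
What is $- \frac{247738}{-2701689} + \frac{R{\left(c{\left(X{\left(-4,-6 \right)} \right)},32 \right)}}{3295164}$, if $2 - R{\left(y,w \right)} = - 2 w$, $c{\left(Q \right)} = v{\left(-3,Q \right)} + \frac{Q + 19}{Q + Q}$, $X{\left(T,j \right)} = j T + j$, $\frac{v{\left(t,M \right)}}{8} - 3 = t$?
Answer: $\frac{136085941751}{1483751388666} \approx 0.091717$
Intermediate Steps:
$v{\left(t,M \right)} = 24 + 8 t$
$X{\left(T,j \right)} = j + T j$ ($X{\left(T,j \right)} = T j + j = j + T j$)
$c{\left(Q \right)} = \frac{19 + Q}{2 Q}$ ($c{\left(Q \right)} = \left(24 + 8 \left(-3\right)\right) + \frac{Q + 19}{Q + Q} = \left(24 - 24\right) + \frac{19 + Q}{2 Q} = 0 + \left(19 + Q\right) \frac{1}{2 Q} = 0 + \frac{19 + Q}{2 Q} = \frac{19 + Q}{2 Q}$)
$R{\left(y,w \right)} = 2 + 2 w$ ($R{\left(y,w \right)} = 2 - - 2 w = 2 + 2 w$)
$- \frac{247738}{-2701689} + \frac{R{\left(c{\left(X{\left(-4,-6 \right)} \right)},32 \right)}}{3295164} = - \frac{247738}{-2701689} + \frac{2 + 2 \cdot 32}{3295164} = \left(-247738\right) \left(- \frac{1}{2701689}\right) + \left(2 + 64\right) \frac{1}{3295164} = \frac{247738}{2701689} + 66 \cdot \frac{1}{3295164} = \frac{247738}{2701689} + \frac{11}{549194} = \frac{136085941751}{1483751388666}$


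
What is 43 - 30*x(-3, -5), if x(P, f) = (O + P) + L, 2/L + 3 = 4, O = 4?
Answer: -47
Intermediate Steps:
L = 2 (L = 2/(-3 + 4) = 2/1 = 2*1 = 2)
x(P, f) = 6 + P (x(P, f) = (4 + P) + 2 = 6 + P)
43 - 30*x(-3, -5) = 43 - 30*(6 - 3) = 43 - 30*3 = 43 - 90 = -47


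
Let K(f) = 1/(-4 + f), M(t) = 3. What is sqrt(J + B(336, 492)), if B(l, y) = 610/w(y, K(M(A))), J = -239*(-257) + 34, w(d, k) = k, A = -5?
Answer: sqrt(60847) ≈ 246.67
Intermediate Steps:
J = 61457 (J = 61423 + 34 = 61457)
B(l, y) = -610 (B(l, y) = 610/(1/(-4 + 3)) = 610/(1/(-1)) = 610/(-1) = 610*(-1) = -610)
sqrt(J + B(336, 492)) = sqrt(61457 - 610) = sqrt(60847)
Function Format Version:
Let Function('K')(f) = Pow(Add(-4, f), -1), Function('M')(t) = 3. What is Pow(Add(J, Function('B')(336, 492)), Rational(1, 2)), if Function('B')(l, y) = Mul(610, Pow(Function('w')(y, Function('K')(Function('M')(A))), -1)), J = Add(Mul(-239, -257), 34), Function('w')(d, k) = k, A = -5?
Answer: Pow(60847, Rational(1, 2)) ≈ 246.67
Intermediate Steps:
J = 61457 (J = Add(61423, 34) = 61457)
Function('B')(l, y) = -610 (Function('B')(l, y) = Mul(610, Pow(Pow(Add(-4, 3), -1), -1)) = Mul(610, Pow(Pow(-1, -1), -1)) = Mul(610, Pow(-1, -1)) = Mul(610, -1) = -610)
Pow(Add(J, Function('B')(336, 492)), Rational(1, 2)) = Pow(Add(61457, -610), Rational(1, 2)) = Pow(60847, Rational(1, 2))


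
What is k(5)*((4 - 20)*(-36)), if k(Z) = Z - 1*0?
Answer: 2880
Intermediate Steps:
k(Z) = Z (k(Z) = Z + 0 = Z)
k(5)*((4 - 20)*(-36)) = 5*((4 - 20)*(-36)) = 5*(-16*(-36)) = 5*576 = 2880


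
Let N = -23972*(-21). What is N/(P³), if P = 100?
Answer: 125853/250000 ≈ 0.50341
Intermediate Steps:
N = 503412
N/(P³) = 503412/(100³) = 503412/1000000 = 503412*(1/1000000) = 125853/250000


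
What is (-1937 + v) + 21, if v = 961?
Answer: -955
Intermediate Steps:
(-1937 + v) + 21 = (-1937 + 961) + 21 = -976 + 21 = -955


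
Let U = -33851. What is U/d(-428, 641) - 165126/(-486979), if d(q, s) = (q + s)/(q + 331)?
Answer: 1599053606351/103726527 ≈ 15416.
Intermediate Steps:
d(q, s) = (q + s)/(331 + q)
U/d(-428, 641) - 165126/(-486979) = -33851*(331 - 428)/(-428 + 641) - 165126/(-486979) = -33851/(213/(-97)) - 165126*(-1/486979) = -33851/((-1/97*213)) + 165126/486979 = -33851/(-213/97) + 165126/486979 = -33851*(-97/213) + 165126/486979 = 3283547/213 + 165126/486979 = 1599053606351/103726527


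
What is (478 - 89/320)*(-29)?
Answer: -4433259/320 ≈ -13854.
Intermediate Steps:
(478 - 89/320)*(-29) = (152871/320)*(-29) = -4433259/320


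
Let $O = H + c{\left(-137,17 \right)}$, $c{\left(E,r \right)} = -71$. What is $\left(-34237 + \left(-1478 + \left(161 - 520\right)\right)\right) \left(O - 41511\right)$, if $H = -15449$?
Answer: $2057336294$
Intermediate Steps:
$O = -15520$ ($O = -15449 - 71 = -15520$)
$\left(-34237 + \left(-1478 + \left(161 - 520\right)\right)\right) \left(O - 41511\right) = \left(-34237 + \left(-1478 + \left(161 - 520\right)\right)\right) \left(-15520 - 41511\right) = \left(-34237 + \left(-1478 + \left(161 - 520\right)\right)\right) \left(-57031\right) = \left(-34237 - 1837\right) \left(-57031\right) = \left(-36074\right) \left(-57031\right) = 2057336294$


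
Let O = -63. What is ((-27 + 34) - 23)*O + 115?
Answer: 1123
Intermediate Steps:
((-27 + 34) - 23)*O + 115 = ((-27 + 34) - 23)*(-63) + 115 = (7 - 23)*(-63) + 115 = -16*(-63) + 115 = 1008 + 115 = 1123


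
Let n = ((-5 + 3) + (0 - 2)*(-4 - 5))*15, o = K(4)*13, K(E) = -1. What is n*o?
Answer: -3120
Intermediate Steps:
o = -13 (o = -1*13 = -13)
n = 240 (n = (-2 - 2*(-9))*15 = (-2 + 18)*15 = 16*15 = 240)
n*o = 240*(-13) = -3120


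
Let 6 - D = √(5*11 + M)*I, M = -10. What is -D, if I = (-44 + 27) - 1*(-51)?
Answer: -6 + 102*√5 ≈ 222.08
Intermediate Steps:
I = 34 (I = -17 + 51 = 34)
D = 6 - 102*√5 (D = 6 - √(5*11 - 10)*34 = 6 - √(55 - 10)*34 = 6 - √45*34 = 6 - 3*√5*34 = 6 - 102*√5 ≈ -222.08)
-D = -(6 - 102*√5) = -6 + 102*√5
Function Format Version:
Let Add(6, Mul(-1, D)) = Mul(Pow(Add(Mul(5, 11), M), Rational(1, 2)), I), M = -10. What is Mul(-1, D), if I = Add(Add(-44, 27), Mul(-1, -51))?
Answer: Add(-6, Mul(102, Pow(5, Rational(1, 2)))) ≈ 222.08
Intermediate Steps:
I = 34 (I = Add(-17, 51) = 34)
D = Add(6, Mul(-102, Pow(5, Rational(1, 2)))) (D = Add(6, Mul(-1, Mul(Pow(Add(Mul(5, 11), -10), Rational(1, 2)), 34))) = Add(6, Mul(-1, Mul(Pow(Add(55, -10), Rational(1, 2)), 34))) = Add(6, Mul(-1, Mul(Pow(45, Rational(1, 2)), 34))) = Add(6, Mul(-1, Mul(Mul(3, Pow(5, Rational(1, 2))), 34))) = Add(6, Mul(-1, Mul(102, Pow(5, Rational(1, 2))))) = Add(6, Mul(-102, Pow(5, Rational(1, 2)))) ≈ -222.08)
Mul(-1, D) = Mul(-1, Add(6, Mul(-102, Pow(5, Rational(1, 2))))) = Add(-6, Mul(102, Pow(5, Rational(1, 2))))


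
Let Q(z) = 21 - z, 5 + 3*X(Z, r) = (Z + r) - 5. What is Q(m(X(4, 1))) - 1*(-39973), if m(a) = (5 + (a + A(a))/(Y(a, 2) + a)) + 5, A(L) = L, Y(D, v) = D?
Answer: 39983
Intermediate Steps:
X(Z, r) = -10/3 + Z/3 + r/3 (X(Z, r) = -5/3 + ((Z + r) - 5)/3 = -5/3 + (-5 + Z + r)/3 = -5/3 + (-5/3 + Z/3 + r/3) = -10/3 + Z/3 + r/3)
m(a) = 11 (m(a) = (5 + (a + a)/(a + a)) + 5 = (5 + (2*a)/((2*a))) + 5 = (5 + (2*a)*(1/(2*a))) + 5 = (5 + 1) + 5 = 6 + 5 = 11)
Q(m(X(4, 1))) - 1*(-39973) = (21 - 1*11) - 1*(-39973) = (21 - 11) + 39973 = 10 + 39973 = 39983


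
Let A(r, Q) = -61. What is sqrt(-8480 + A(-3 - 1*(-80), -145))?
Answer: 3*I*sqrt(949) ≈ 92.417*I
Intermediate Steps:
sqrt(-8480 + A(-3 - 1*(-80), -145)) = sqrt(-8480 - 61) = sqrt(-8541) = 3*I*sqrt(949)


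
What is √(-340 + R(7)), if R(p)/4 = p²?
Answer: 12*I ≈ 12.0*I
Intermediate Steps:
R(p) = 4*p²
√(-340 + R(7)) = √(-340 + 4*7²) = √(-340 + 4*49) = √(-340 + 196) = √(-144) = 12*I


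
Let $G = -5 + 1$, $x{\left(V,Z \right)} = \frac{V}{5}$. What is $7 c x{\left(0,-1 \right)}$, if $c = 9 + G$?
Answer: $0$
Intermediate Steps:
$x{\left(V,Z \right)} = \frac{V}{5}$ ($x{\left(V,Z \right)} = V \frac{1}{5} = \frac{V}{5}$)
$G = -4$
$c = 5$ ($c = 9 - 4 = 5$)
$7 c x{\left(0,-1 \right)} = 7 \cdot 5 \cdot \frac{1}{5} \cdot 0 = 35 \cdot 0 = 0$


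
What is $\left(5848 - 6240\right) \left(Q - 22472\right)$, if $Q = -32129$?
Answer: $21403592$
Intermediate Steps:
$\left(5848 - 6240\right) \left(Q - 22472\right) = \left(5848 - 6240\right) \left(-32129 - 22472\right) = \left(-392\right) \left(-54601\right) = 21403592$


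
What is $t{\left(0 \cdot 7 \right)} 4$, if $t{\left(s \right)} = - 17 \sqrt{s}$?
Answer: $0$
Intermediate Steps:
$t{\left(0 \cdot 7 \right)} 4 = - 17 \sqrt{0 \cdot 7} \cdot 4 = - 17 \sqrt{0} \cdot 4 = \left(-17\right) 0 \cdot 4 = 0 \cdot 4 = 0$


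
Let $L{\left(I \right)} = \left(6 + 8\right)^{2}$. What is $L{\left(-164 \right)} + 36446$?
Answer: $36642$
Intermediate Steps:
$L{\left(I \right)} = 196$ ($L{\left(I \right)} = 14^{2} = 196$)
$L{\left(-164 \right)} + 36446 = 196 + 36446 = 36642$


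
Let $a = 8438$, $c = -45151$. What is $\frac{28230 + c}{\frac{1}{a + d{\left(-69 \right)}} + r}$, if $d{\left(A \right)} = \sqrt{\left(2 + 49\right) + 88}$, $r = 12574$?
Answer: $- \frac{15148780742006468}{11257063462283405} - \frac{16921 \sqrt{139}}{11257063462283405} \approx -1.3457$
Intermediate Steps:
$d{\left(A \right)} = \sqrt{139}$ ($d{\left(A \right)} = \sqrt{51 + 88} = \sqrt{139}$)
$\frac{28230 + c}{\frac{1}{a + d{\left(-69 \right)}} + r} = \frac{28230 - 45151}{\frac{1}{8438 + \sqrt{139}} + 12574} = - \frac{16921}{12574 + \frac{1}{8438 + \sqrt{139}}}$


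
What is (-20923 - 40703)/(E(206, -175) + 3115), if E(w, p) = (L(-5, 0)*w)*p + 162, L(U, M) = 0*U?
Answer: -61626/3277 ≈ -18.806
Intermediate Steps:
L(U, M) = 0
E(w, p) = 162 (E(w, p) = (0*w)*p + 162 = 0*p + 162 = 0 + 162 = 162)
(-20923 - 40703)/(E(206, -175) + 3115) = (-20923 - 40703)/(162 + 3115) = -61626/3277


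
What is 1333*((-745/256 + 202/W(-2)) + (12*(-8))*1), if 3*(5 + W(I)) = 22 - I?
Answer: -32326583/768 ≈ -42092.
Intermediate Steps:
W(I) = 7/3 - I/3 (W(I) = -5 + (22 - I)/3 = -5 + (22/3 - I/3) = 7/3 - I/3)
1333*((-745/256 + 202/W(-2)) + (12*(-8))*1) = 1333*((-745/256 + 202/(7/3 - ⅓*(-2))) + (12*(-8))*1) = 1333*((-745*1/256 + 202/(7/3 + ⅔)) - 96*1) = 1333*((-745/256 + 202/3) - 96) = 1333*(49477/768 - 96) = 1333*(-24251/768) = -32326583/768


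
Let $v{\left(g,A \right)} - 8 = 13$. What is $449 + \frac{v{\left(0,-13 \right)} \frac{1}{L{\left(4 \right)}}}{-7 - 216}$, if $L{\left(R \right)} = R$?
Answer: $\frac{400487}{892} \approx 448.98$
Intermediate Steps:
$v{\left(g,A \right)} = 21$ ($v{\left(g,A \right)} = 8 + 13 = 21$)
$449 + \frac{v{\left(0,-13 \right)} \frac{1}{L{\left(4 \right)}}}{-7 - 216} = 449 + \frac{21 \cdot \frac{1}{4}}{-7 - 216} = 449 + \frac{21}{4 \left(-223\right)} = 449 + \frac{21}{4} \left(- \frac{1}{223}\right) = 449 - \frac{21}{892} = \frac{400487}{892}$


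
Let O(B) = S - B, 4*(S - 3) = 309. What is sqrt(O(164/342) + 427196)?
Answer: sqrt(5552875913)/114 ≈ 653.66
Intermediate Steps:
S = 321/4 (S = 3 + (1/4)*309 = 3 + 309/4 = 321/4 ≈ 80.250)
O(B) = 321/4 - B
sqrt(O(164/342) + 427196) = sqrt((321/4 - 164/342) + 427196) = sqrt((321/4 - 1*82/171) + 427196) = sqrt((321/4 - 82/171) + 427196) = sqrt(54563/684 + 427196) = sqrt(292256627/684) = sqrt(5552875913)/114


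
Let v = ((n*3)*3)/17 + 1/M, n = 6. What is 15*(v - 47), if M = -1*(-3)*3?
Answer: -33440/51 ≈ -655.69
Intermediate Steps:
M = 9 (M = 3*3 = 9)
v = 503/153 (v = ((6*3)*3)/17 + 1/9 = (18*3)*(1/17) + 1*(⅑) = 54*(1/17) + ⅑ = 54/17 + ⅑ = 503/153 ≈ 3.2876)
15*(v - 47) = 15*(503/153 - 47) = 15*(-6688/153) = -33440/51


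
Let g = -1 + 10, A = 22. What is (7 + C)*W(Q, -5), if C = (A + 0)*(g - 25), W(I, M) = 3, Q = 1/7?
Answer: -1035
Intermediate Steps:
Q = ⅐ ≈ 0.14286
g = 9
C = -352 (C = (22 + 0)*(9 - 25) = 22*(-16) = -352)
(7 + C)*W(Q, -5) = (7 - 352)*3 = -345*3 = -1035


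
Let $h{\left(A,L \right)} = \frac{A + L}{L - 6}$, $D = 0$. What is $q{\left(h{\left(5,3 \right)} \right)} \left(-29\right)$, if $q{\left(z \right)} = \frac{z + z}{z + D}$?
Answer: $-58$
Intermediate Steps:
$h{\left(A,L \right)} = \frac{A + L}{-6 + L}$
$q{\left(z \right)} = 2$ ($q{\left(z \right)} = \frac{z + z}{z + 0} = \frac{2 z}{z} = 2$)
$q{\left(h{\left(5,3 \right)} \right)} \left(-29\right) = 2 \left(-29\right) = -58$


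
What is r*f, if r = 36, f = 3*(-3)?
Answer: -324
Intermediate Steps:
f = -9
r*f = 36*(-9) = -324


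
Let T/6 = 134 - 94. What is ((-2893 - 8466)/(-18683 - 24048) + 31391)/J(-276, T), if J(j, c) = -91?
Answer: -191625740/555503 ≈ -344.96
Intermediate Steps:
T = 240 (T = 6*(134 - 94) = 6*40 = 240)
((-2893 - 8466)/(-18683 - 24048) + 31391)/J(-276, T) = ((-2893 - 8466)/(-18683 - 24048) + 31391)/(-91) = (-11359/(-42731) + 31391)*(-1/91) = (-11359*(-1/42731) + 31391)*(-1/91) = (11359/42731 + 31391)*(-1/91) = (1341380180/42731)*(-1/91) = -191625740/555503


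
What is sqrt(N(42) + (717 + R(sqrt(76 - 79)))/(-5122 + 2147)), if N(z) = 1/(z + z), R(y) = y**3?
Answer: sqrt(-2919903 + 12852*I*sqrt(3))/3570 ≈ 0.0018245 + 0.47865*I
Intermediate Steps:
N(z) = 1/(2*z)
sqrt(N(42) + (717 + R(sqrt(76 - 79)))/(-5122 + 2147)) = sqrt((1/2)/42 + (717 + (sqrt(76 - 79))**3)/(-5122 + 2147)) = sqrt((1/2)*(1/42) + (717 + (sqrt(-3))**3)/(-2975)) = sqrt(1/84 + (717 + (I*sqrt(3))**3)*(-1/2975)) = sqrt(1/84 + (717 - 3*I*sqrt(3))*(-1/2975)) = sqrt(1/84 + (-717/2975 + 3*I*sqrt(3)/2975)) = sqrt(-8179/35700 + 3*I*sqrt(3)/2975)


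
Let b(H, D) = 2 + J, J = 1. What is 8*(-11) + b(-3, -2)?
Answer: -85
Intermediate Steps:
b(H, D) = 3 (b(H, D) = 2 + 1 = 3)
8*(-11) + b(-3, -2) = 8*(-11) + 3 = -88 + 3 = -85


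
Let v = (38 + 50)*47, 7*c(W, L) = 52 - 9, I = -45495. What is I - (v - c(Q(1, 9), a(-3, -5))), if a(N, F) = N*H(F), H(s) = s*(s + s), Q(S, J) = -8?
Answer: -347374/7 ≈ -49625.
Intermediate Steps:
H(s) = 2*s² (H(s) = s*(2*s) = 2*s²)
a(N, F) = 2*N*F² (a(N, F) = N*(2*F²) = 2*N*F²)
c(W, L) = 43/7 (c(W, L) = (52 - 9)/7 = (⅐)*43 = 43/7)
v = 4136 (v = 88*47 = 4136)
I - (v - c(Q(1, 9), a(-3, -5))) = -45495 - (4136 - 1*43/7) = -45495 - (4136 - 43/7) = -45495 - 1*28909/7 = -45495 - 28909/7 = -347374/7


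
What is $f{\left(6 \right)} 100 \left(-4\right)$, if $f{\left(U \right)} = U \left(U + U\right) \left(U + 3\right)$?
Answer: $-259200$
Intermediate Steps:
$f{\left(U \right)} = 2 U^{2} \left(3 + U\right)$ ($f{\left(U \right)} = U 2 U \left(3 + U\right) = 2 U^{2} \left(3 + U\right)$)
$f{\left(6 \right)} 100 \left(-4\right) = 2 \cdot 6^{2} \left(3 + 6\right) 100 \left(-4\right) = 2 \cdot 36 \cdot 9 \cdot 100 \left(-4\right) = 648 \cdot 100 \left(-4\right) = 64800 \left(-4\right) = -259200$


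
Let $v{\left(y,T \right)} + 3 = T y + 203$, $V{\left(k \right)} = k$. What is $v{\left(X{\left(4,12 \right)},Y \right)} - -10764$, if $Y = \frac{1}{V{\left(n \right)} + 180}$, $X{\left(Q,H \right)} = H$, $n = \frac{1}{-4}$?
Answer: $\frac{7883164}{719} \approx 10964.0$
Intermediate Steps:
$n = - \frac{1}{4} \approx -0.25$
$Y = \frac{4}{719}$ ($Y = \frac{1}{- \frac{1}{4} + 180} = \frac{1}{\frac{719}{4}} = \frac{4}{719} \approx 0.0055633$)
$v{\left(y,T \right)} = 200 + T y$ ($v{\left(y,T \right)} = -3 + \left(T y + 203\right) = -3 + \left(203 + T y\right) = 200 + T y$)
$v{\left(X{\left(4,12 \right)},Y \right)} - -10764 = \left(200 + \frac{4}{719} \cdot 12\right) - -10764 = \left(200 + \frac{48}{719}\right) + 10764 = \frac{143848}{719} + 10764 = \frac{7883164}{719}$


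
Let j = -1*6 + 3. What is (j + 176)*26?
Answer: 4498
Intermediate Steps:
j = -3 (j = -6 + 3 = -3)
(j + 176)*26 = (-3 + 176)*26 = 173*26 = 4498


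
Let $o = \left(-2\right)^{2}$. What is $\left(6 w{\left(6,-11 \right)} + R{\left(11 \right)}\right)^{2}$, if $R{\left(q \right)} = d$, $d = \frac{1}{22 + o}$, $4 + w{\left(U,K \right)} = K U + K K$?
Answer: $\frac{63313849}{676} \approx 93660.0$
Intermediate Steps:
$o = 4$
$w{\left(U,K \right)} = -4 + K^{2} + K U$ ($w{\left(U,K \right)} = -4 + \left(K U + K K\right) = -4 + \left(K U + K^{2}\right) = -4 + \left(K^{2} + K U\right) = -4 + K^{2} + K U$)
$d = \frac{1}{26}$ ($d = \frac{1}{22 + 4} = \frac{1}{26} \approx 0.038462$)
$R{\left(q \right)} = \frac{1}{26}$
$\left(6 w{\left(6,-11 \right)} + R{\left(11 \right)}\right)^{2} = \left(6 \left(-4 + \left(-11\right)^{2} - 66\right) + \frac{1}{26}\right)^{2} = \left(6 \left(-4 + 121 - 66\right) + \frac{1}{26}\right)^{2} = \left(6 \cdot 51 + \frac{1}{26}\right)^{2} = \left(306 + \frac{1}{26}\right)^{2} = \left(\frac{7957}{26}\right)^{2} = \frac{63313849}{676}$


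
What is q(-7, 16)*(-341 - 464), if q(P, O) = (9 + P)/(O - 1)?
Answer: -322/3 ≈ -107.33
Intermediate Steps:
q(P, O) = (9 + P)/(-1 + O)
q(-7, 16)*(-341 - 464) = ((9 - 7)/(-1 + 16))*(-341 - 464) = (2/15)*(-805) = -322/3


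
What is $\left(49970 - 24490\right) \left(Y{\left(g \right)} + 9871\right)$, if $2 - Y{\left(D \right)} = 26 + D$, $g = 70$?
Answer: $249117960$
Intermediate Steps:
$Y{\left(D \right)} = -24 - D$ ($Y{\left(D \right)} = 2 - \left(26 + D\right) = -24 - D$)
$\left(49970 - 24490\right) \left(Y{\left(g \right)} + 9871\right) = \left(49970 - 24490\right) \left(\left(-24 - 70\right) + 9871\right) = 25480 \left(\left(-24 - 70\right) + 9871\right) = 25480 \left(-94 + 9871\right) = 25480 \cdot 9777 = 249117960$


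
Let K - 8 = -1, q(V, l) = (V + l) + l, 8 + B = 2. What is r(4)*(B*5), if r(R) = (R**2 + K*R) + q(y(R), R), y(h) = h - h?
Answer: -1560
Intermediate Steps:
y(h) = 0
B = -6 (B = -8 + 2 = -6)
q(V, l) = V + 2*l
K = 7 (K = 8 - 1 = 7)
r(R) = R**2 + 9*R (r(R) = (R**2 + 7*R) + (0 + 2*R) = (R**2 + 7*R) + 2*R = R**2 + 9*R)
r(4)*(B*5) = (4*(9 + 4))*(-6*5) = (4*13)*(-30) = 52*(-30) = -1560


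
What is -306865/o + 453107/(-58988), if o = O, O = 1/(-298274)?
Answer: 5399162850924773/58988 ≈ 9.1530e+10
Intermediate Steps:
O = -1/298274 ≈ -3.3526e-6
o = -1/298274 ≈ -3.3526e-6
-306865/o + 453107/(-58988) = -306865/(-1/298274) + 453107/(-58988) = -306865*(-298274) + 453107*(-1/58988) = 91529851010 - 453107/58988 = 5399162850924773/58988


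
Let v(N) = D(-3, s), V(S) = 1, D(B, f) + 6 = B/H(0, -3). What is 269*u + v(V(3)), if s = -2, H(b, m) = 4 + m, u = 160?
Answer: 43031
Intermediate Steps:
D(B, f) = -6 + B (D(B, f) = -6 + B/(4 - 3) = -6 + B/1 = -6 + B*1 = -6 + B)
v(N) = -9 (v(N) = -6 - 3 = -9)
269*u + v(V(3)) = 269*160 - 9 = 43040 - 9 = 43031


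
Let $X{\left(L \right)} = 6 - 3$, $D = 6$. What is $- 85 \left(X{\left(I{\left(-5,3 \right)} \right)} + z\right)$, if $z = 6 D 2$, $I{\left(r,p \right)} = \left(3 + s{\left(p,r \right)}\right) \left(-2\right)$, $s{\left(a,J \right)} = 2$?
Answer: $-6375$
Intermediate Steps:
$I{\left(r,p \right)} = -10$ ($I{\left(r,p \right)} = \left(3 + 2\right) \left(-2\right) = 5 \left(-2\right) = -10$)
$z = 72$ ($z = 6 \cdot 6 \cdot 2 = 36 \cdot 2 = 72$)
$X{\left(L \right)} = 3$
$- 85 \left(X{\left(I{\left(-5,3 \right)} \right)} + z\right) = - 85 \left(3 + 72\right) = \left(-85\right) 75 = -6375$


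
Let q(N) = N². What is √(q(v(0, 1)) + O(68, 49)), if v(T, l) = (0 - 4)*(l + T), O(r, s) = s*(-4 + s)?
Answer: √2221 ≈ 47.128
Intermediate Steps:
v(T, l) = -4*T - 4*l (v(T, l) = -4*(T + l) = -4*T - 4*l)
√(q(v(0, 1)) + O(68, 49)) = √((-4*0 - 4*1)² + 49*(-4 + 49)) = √((0 - 4)² + 49*45) = √((-4)² + 2205) = √(16 + 2205) = √2221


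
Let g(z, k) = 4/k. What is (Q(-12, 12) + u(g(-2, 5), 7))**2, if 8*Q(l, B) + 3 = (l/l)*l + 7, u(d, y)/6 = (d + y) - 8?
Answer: 121/25 ≈ 4.8400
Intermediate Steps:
u(d, y) = -48 + 6*d + 6*y (u(d, y) = 6*((d + y) - 8) = 6*(-8 + d + y) = -48 + 6*d + 6*y)
Q(l, B) = 1/2 + l/8 (Q(l, B) = -3/8 + ((l/l)*l + 7)/8 = -3/8 + (1*l + 7)/8 = -3/8 + (l + 7)/8 = -3/8 + (7 + l)/8 = -3/8 + (7/8 + l/8) = 1/2 + l/8)
(Q(-12, 12) + u(g(-2, 5), 7))**2 = ((1/2 + (1/8)*(-12)) + (-48 + 6*(4/5) + 6*7))**2 = ((1/2 - 3/2) + (-48 + 6*(4*(1/5)) + 42))**2 = (-1 + (-48 + 6*(4/5) + 42))**2 = (-1 + (-48 + 24/5 + 42))**2 = (-1 - 6/5)**2 = (-11/5)**2 = 121/25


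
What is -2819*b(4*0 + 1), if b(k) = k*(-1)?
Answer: 2819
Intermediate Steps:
b(k) = -k
-2819*b(4*0 + 1) = -(-2819)*(4*0 + 1) = -(-2819)*(0 + 1) = -(-2819) = -2819*(-1) = 2819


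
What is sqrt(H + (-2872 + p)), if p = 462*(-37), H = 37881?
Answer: sqrt(17915) ≈ 133.85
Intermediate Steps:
p = -17094
sqrt(H + (-2872 + p)) = sqrt(37881 + (-2872 - 17094)) = sqrt(37881 - 19966) = sqrt(17915)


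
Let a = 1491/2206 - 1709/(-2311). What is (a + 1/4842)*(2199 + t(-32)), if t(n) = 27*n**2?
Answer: 86913926196856/2057069631 ≈ 42251.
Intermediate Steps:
a = 7215755/5098066 (a = 1491*(1/2206) - 1709*(-1/2311) = 1491/2206 + 1709/2311 = 7215755/5098066 ≈ 1.4154)
(a + 1/4842)*(2199 + t(-32)) = (7215755/5098066 + 1/4842)*(2199 + 27*(-32)**2) = (7215755/5098066 + 1/4842)*(2199 + 27*1024) = 8735945944*(2199 + 27648)/6171208893 = (8735945944/6171208893)*29847 = 86913926196856/2057069631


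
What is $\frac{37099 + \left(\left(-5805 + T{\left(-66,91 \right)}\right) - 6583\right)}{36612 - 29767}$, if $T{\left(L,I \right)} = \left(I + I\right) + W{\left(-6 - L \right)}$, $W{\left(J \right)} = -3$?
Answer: $\frac{4978}{1369} \approx 3.6362$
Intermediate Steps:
$T{\left(L,I \right)} = -3 + 2 I$ ($T{\left(L,I \right)} = \left(I + I\right) - 3 = 2 I - 3 = -3 + 2 I$)
$\frac{37099 + \left(\left(-5805 + T{\left(-66,91 \right)}\right) - 6583\right)}{36612 - 29767} = \frac{37099 + \left(\left(-5805 + \left(-3 + 2 \cdot 91\right)\right) - 6583\right)}{36612 - 29767} = \frac{37099 + \left(\left(-5805 + \left(-3 + 182\right)\right) - 6583\right)}{6845} = \left(37099 + \left(\left(-5805 + 179\right) - 6583\right)\right) \frac{1}{6845} = \left(37099 - 12209\right) \frac{1}{6845} = 24890 \cdot \frac{1}{6845} = \frac{4978}{1369}$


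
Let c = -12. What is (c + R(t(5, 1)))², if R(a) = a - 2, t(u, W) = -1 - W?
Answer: 256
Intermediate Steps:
R(a) = -2 + a
(c + R(t(5, 1)))² = (-12 + (-2 + (-1 - 1*1)))² = (-12 + (-2 + (-1 - 1)))² = (-12 + (-2 - 2))² = (-12 - 4)² = (-16)² = 256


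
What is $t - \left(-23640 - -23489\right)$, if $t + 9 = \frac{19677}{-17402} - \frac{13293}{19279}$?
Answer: $\frac{6718478681}{47927594} \approx 140.18$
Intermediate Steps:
$t = - \frac{518588013}{47927594}$ ($t = -9 + \left(\frac{19677}{-17402} - \frac{13293}{19279}\right) = -9 + \left(19677 \left(- \frac{1}{17402}\right) - \frac{13293}{19279}\right) = -9 - \frac{87239667}{47927594} = - \frac{518588013}{47927594} \approx -10.82$)
$t - \left(-23640 - -23489\right) = - \frac{518588013}{47927594} - \left(-23640 - -23489\right) = - \frac{518588013}{47927594} - \left(-23640 + 23489\right) = - \frac{518588013}{47927594} - -151 = - \frac{518588013}{47927594} + 151 = \frac{6718478681}{47927594}$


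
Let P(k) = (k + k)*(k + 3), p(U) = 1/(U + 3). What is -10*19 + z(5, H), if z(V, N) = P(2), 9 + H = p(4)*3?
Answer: -170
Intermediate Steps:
p(U) = 1/(3 + U)
H = -60/7 (H = -9 + 3/(3 + 4) = -9 + 3/7 = -60/7 ≈ -8.5714)
P(k) = 2*k*(3 + k) (P(k) = (2*k)*(3 + k) = 2*k*(3 + k))
z(V, N) = 20 (z(V, N) = 2*2*(3 + 2) = 2*2*5 = 20)
-10*19 + z(5, H) = -10*19 + 20 = -190 + 20 = -170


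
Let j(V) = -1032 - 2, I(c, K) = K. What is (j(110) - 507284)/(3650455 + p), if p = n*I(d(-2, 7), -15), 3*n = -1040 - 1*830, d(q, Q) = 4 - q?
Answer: -508318/3659805 ≈ -0.13889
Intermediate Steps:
n = -1870/3 (n = (-1040 - 1*830)/3 = (-1040 - 830)/3 = (⅓)*(-1870) = -1870/3 ≈ -623.33)
p = 9350 (p = -1870/3*(-15) = 9350)
j(V) = -1034
(j(110) - 507284)/(3650455 + p) = (-1034 - 507284)/(3650455 + 9350) = -508318/3659805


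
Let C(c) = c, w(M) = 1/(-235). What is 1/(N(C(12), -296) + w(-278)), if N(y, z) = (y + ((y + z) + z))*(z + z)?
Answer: 235/79020159 ≈ 2.9739e-6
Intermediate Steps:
w(M) = -1/235
N(y, z) = 2*z*(2*y + 2*z) (N(y, z) = (y + (y + 2*z))*(2*z) = (2*y + 2*z)*(2*z) = 2*z*(2*y + 2*z))
1/(N(C(12), -296) + w(-278)) = 1/(4*(-296)*(12 - 296) - 1/235) = 1/(4*(-296)*(-284) - 1/235) = 1/(336256 - 1/235) = 1/(79020159/235) = 235/79020159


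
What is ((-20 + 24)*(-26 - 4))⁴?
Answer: 207360000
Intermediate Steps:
((-20 + 24)*(-26 - 4))⁴ = (4*(-30))⁴ = (-120)⁴ = 207360000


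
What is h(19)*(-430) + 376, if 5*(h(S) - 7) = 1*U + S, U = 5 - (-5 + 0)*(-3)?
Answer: -3408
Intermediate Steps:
U = -10 (U = 5 - (-5)*(-3) = 5 - 1*15 = 5 - 15 = -10)
h(S) = 5 + S/5 (h(S) = 7 + (1*(-10) + S)/5 = 7 + (-10 + S)/5 = 7 + (-2 + S/5) = 5 + S/5)
h(19)*(-430) + 376 = (5 + (⅕)*19)*(-430) + 376 = (5 + 19/5)*(-430) + 376 = (44/5)*(-430) + 376 = -3784 + 376 = -3408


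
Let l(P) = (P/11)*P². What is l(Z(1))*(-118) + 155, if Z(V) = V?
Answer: 1587/11 ≈ 144.27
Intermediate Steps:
l(P) = P³/11 (l(P) = (P*(1/11))*P² = (P/11)*P² = P³/11)
l(Z(1))*(-118) + 155 = ((1/11)*1³)*(-118) + 155 = ((1/11)*1)*(-118) + 155 = (1/11)*(-118) + 155 = -118/11 + 155 = 1587/11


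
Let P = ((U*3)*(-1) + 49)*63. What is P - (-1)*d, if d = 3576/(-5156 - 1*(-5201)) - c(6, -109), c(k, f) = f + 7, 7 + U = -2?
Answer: 74542/15 ≈ 4969.5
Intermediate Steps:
U = -9 (U = -7 - 2 = -9)
c(k, f) = 7 + f
d = 2722/15 (d = 3576/(-5156 - 1*(-5201)) - (7 - 109) = 3576/(-5156 + 5201) - 1*(-102) = 3576/45 + 102 = 3576*(1/45) + 102 = 1192/15 + 102 = 2722/15 ≈ 181.47)
P = 4788 (P = (-9*3*(-1) + 49)*63 = (-27*(-1) + 49)*63 = (27 + 49)*63 = 76*63 = 4788)
P - (-1)*d = 4788 - (-1)*2722/15 = 4788 - 1*(-2722/15) = 4788 + 2722/15 = 74542/15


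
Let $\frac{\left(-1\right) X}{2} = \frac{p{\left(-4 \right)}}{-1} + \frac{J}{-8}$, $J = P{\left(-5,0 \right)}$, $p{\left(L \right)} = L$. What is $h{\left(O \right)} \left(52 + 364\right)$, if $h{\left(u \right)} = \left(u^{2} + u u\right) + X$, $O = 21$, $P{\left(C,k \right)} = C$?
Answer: $363064$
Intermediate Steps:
$J = -5$
$X = - \frac{37}{4}$ ($X = - 2 \left(- \frac{4}{-1} - \frac{5}{-8}\right) = - 2 \left(\left(-4\right) \left(-1\right) - - \frac{5}{8}\right) = - 2 \left(4 + \frac{5}{8}\right) = \left(-2\right) \frac{37}{8} = - \frac{37}{4} \approx -9.25$)
$h{\left(u \right)} = - \frac{37}{4} + 2 u^{2}$ ($h{\left(u \right)} = \left(u^{2} + u u\right) - \frac{37}{4} = \left(u^{2} + u^{2}\right) - \frac{37}{4} = 2 u^{2} - \frac{37}{4} = - \frac{37}{4} + 2 u^{2}$)
$h{\left(O \right)} \left(52 + 364\right) = \left(- \frac{37}{4} + 2 \cdot 21^{2}\right) \left(52 + 364\right) = \left(- \frac{37}{4} + 2 \cdot 441\right) 416 = \left(- \frac{37}{4} + 882\right) 416 = \frac{3491}{4} \cdot 416 = 363064$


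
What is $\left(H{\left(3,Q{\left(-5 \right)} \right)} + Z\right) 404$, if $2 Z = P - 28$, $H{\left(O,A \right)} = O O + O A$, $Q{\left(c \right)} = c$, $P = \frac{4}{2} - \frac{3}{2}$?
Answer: $-7979$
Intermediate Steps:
$P = \frac{1}{2}$ ($P = 4 \cdot \frac{1}{2} - \frac{3}{2} = 2 - \frac{3}{2} = \frac{1}{2} \approx 0.5$)
$H{\left(O,A \right)} = O^{2} + A O$
$Z = - \frac{55}{4}$ ($Z = \frac{\frac{1}{2} - 28}{2} = \frac{1}{2} \left(- \frac{55}{2}\right) = - \frac{55}{4} \approx -13.75$)
$\left(H{\left(3,Q{\left(-5 \right)} \right)} + Z\right) 404 = \left(3 \left(-5 + 3\right) - \frac{55}{4}\right) 404 = \left(3 \left(-2\right) - \frac{55}{4}\right) 404 = \left(-6 - \frac{55}{4}\right) 404 = \left(- \frac{79}{4}\right) 404 = -7979$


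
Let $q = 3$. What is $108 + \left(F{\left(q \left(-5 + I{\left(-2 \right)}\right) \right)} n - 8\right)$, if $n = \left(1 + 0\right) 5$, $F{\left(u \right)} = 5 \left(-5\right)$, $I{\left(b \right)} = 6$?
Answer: $-25$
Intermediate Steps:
$F{\left(u \right)} = -25$
$n = 5$ ($n = 1 \cdot 5 = 5$)
$108 + \left(F{\left(q \left(-5 + I{\left(-2 \right)}\right) \right)} n - 8\right) = 108 - 133 = -25$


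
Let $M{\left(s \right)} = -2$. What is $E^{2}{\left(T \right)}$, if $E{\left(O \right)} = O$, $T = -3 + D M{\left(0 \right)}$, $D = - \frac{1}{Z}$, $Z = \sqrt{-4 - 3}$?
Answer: $\frac{59}{7} + \frac{12 i \sqrt{7}}{7} \approx 8.4286 + 4.5356 i$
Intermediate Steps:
$Z = i \sqrt{7}$ ($Z = \sqrt{-7} = i \sqrt{7} \approx 2.6458 i$)
$D = \frac{i \sqrt{7}}{7}$ ($D = - \frac{1}{i \sqrt{7}} = - \frac{\left(-1\right) i \sqrt{7}}{7} = \frac{i \sqrt{7}}{7} \approx 0.37796 i$)
$T = -3 - \frac{2 i \sqrt{7}}{7}$ ($T = -3 + \frac{i \sqrt{7}}{7} \left(-2\right) = -3 - \frac{2 i \sqrt{7}}{7} \approx -3.0 - 0.75593 i$)
$E^{2}{\left(T \right)} = \left(-3 - \frac{2 i \sqrt{7}}{7}\right)^{2}$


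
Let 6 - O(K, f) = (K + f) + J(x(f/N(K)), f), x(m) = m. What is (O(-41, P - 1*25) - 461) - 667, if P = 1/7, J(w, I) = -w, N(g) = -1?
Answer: -7219/7 ≈ -1031.3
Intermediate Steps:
P = ⅐ ≈ 0.14286
O(K, f) = 6 - K - 2*f (O(K, f) = 6 - ((K + f) - f/(-1)) = 6 - ((K + f) - f*(-1)) = 6 - ((K + f) - (-1)*f) = 6 - ((K + f) + f) = 6 - (K + 2*f) = 6 + (-K - 2*f) = 6 - K - 2*f)
(O(-41, P - 1*25) - 461) - 667 = ((6 - 1*(-41) - 2*(⅐ - 1*25)) - 461) - 667 = ((6 + 41 - 2*(⅐ - 25)) - 461) - 667 = ((6 + 41 - 2*(-174/7)) - 461) - 667 = ((6 + 41 + 348/7) - 461) - 667 = (677/7 - 461) - 667 = -2550/7 - 667 = -7219/7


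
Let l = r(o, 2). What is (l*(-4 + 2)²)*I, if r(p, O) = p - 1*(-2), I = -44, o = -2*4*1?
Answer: 1056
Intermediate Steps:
o = -8 (o = -8*1 = -8)
r(p, O) = 2 + p (r(p, O) = p + 2 = 2 + p)
l = -6 (l = 2 - 8 = -6)
(l*(-4 + 2)²)*I = -6*(-4 + 2)²*(-44) = -6*(-2)²*(-44) = -6*4*(-44) = -24*(-44) = 1056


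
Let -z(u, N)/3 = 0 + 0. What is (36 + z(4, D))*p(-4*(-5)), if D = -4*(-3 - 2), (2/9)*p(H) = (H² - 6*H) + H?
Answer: 48600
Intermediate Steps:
p(H) = -45*H/2 + 9*H²/2 (p(H) = 9*((H² - 6*H) + H)/2 = 9*(H² - 5*H)/2 = -45*H/2 + 9*H²/2)
D = 20 (D = -4*(-5) = 20)
z(u, N) = 0 (z(u, N) = -3*(0 + 0) = -3*0 = 0)
(36 + z(4, D))*p(-4*(-5)) = (36 + 0)*(9*(-4*(-5))*(-5 - 4*(-5))/2) = 36*((9/2)*20*(-5 + 20)) = 36*((9/2)*20*15) = 36*1350 = 48600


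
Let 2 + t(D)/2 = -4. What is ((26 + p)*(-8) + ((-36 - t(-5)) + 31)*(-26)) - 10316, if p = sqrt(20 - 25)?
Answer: -10706 - 8*I*sqrt(5) ≈ -10706.0 - 17.889*I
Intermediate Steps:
t(D) = -12 (t(D) = -4 + 2*(-4) = -4 - 8 = -12)
p = I*sqrt(5) (p = sqrt(-5) = I*sqrt(5) ≈ 2.2361*I)
((26 + p)*(-8) + ((-36 - t(-5)) + 31)*(-26)) - 10316 = ((26 + I*sqrt(5))*(-8) + ((-36 - 1*(-12)) + 31)*(-26)) - 10316 = ((-208 - 8*I*sqrt(5)) + ((-36 + 12) + 31)*(-26)) - 10316 = ((-208 - 8*I*sqrt(5)) + (-24 + 31)*(-26)) - 10316 = ((-208 - 8*I*sqrt(5)) + 7*(-26)) - 10316 = ((-208 - 8*I*sqrt(5)) - 182) - 10316 = (-390 - 8*I*sqrt(5)) - 10316 = -10706 - 8*I*sqrt(5)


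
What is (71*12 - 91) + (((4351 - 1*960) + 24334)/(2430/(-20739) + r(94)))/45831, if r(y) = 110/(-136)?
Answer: 3033784167289/3990001029 ≈ 760.35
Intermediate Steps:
r(y) = -55/68 (r(y) = 110*(-1/136) = -55/68)
(71*12 - 91) + (((4351 - 1*960) + 24334)/(2430/(-20739) + r(94)))/45831 = (71*12 - 91) + (((4351 - 1*960) + 24334)/(2430/(-20739) - 55/68))/45831 = (852 - 91) + (((4351 - 960) + 24334)/(2430*(-1/20739) - 55/68))*(1/45831) = 761 + ((3391 + 24334)/(-810/6913 - 55/68))*(1/45831) = 761 + (27725/(-435295/470084))*(1/45831) = 761 + (27725*(-470084/435295))*(1/45831) = 761 - 2606615780/87059*1/45831 = 761 - 2606615780/3990001029 = 3033784167289/3990001029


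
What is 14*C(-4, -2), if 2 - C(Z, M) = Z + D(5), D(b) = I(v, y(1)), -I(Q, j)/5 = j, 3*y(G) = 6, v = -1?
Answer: 224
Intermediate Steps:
y(G) = 2 (y(G) = (⅓)*6 = 2)
I(Q, j) = -5*j
D(b) = -10 (D(b) = -5*2 = -10)
C(Z, M) = 12 - Z (C(Z, M) = 2 - (Z - 10) = 2 - (-10 + Z) = 2 + (10 - Z) = 12 - Z)
14*C(-4, -2) = 14*(12 - 1*(-4)) = 14*(12 + 4) = 14*16 = 224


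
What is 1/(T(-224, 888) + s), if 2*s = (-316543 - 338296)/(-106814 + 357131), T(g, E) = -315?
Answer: -500634/158354549 ≈ -0.0031615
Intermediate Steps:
s = -654839/500634 (s = ((-316543 - 338296)/(-106814 + 357131))/2 = (-654839/250317)/2 = (-654839*1/250317)/2 = (1/2)*(-654839/250317) = -654839/500634 ≈ -1.3080)
1/(T(-224, 888) + s) = 1/(-315 - 654839/500634) = 1/(-158354549/500634) = -500634/158354549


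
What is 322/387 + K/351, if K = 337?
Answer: 27049/15093 ≈ 1.7922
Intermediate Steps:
322/387 + K/351 = 322/387 + 337/351 = 27049/15093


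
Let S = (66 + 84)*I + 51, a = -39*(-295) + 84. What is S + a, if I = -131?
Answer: -8010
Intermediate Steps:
a = 11589 (a = 11505 + 84 = 11589)
S = -19599 (S = (66 + 84)*(-131) + 51 = 150*(-131) + 51 = -19650 + 51 = -19599)
S + a = -19599 + 11589 = -8010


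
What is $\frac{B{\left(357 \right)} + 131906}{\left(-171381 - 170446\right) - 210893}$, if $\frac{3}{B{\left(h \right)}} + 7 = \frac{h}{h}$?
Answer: $- \frac{1871}{7840} \approx -0.23865$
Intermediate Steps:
$B{\left(h \right)} = - \frac{1}{2}$ ($B{\left(h \right)} = \frac{3}{-7 + \frac{h}{h}} = \frac{3}{-7 + 1} = \frac{3}{-6} = 3 \left(- \frac{1}{6}\right) = - \frac{1}{2}$)
$\frac{B{\left(357 \right)} + 131906}{\left(-171381 - 170446\right) - 210893} = \frac{- \frac{1}{2} + 131906}{\left(-171381 - 170446\right) - 210893} = \frac{263811}{2 \left(\left(-171381 - 170446\right) - 210893\right)} = \frac{263811}{2 \left(-341827 - 210893\right)} = \frac{263811}{2 \left(-552720\right)} = \frac{263811}{2} \left(- \frac{1}{552720}\right) = - \frac{1871}{7840}$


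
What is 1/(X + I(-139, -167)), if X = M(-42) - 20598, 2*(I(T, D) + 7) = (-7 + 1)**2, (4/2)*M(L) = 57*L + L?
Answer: -1/21805 ≈ -4.5861e-5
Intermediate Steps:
M(L) = 29*L (M(L) = (57*L + L)/2 = (58*L)/2 = 29*L)
I(T, D) = 11 (I(T, D) = -7 + (-7 + 1)**2/2 = -7 + (1/2)*(-6)**2 = -7 + (1/2)*36 = -7 + 18 = 11)
X = -21816 (X = 29*(-42) - 20598 = -1218 - 20598 = -21816)
1/(X + I(-139, -167)) = 1/(-21816 + 11) = 1/(-21805) = -1/21805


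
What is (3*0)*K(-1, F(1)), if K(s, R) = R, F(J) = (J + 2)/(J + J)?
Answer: 0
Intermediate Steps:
F(J) = (2 + J)/(2*J) (F(J) = (2 + J)/((2*J)) = (2 + J)*(1/(2*J)) = (2 + J)/(2*J))
(3*0)*K(-1, F(1)) = (3*0)*((½)*(2 + 1)/1) = 0*((½)*1*3) = 0*(3/2) = 0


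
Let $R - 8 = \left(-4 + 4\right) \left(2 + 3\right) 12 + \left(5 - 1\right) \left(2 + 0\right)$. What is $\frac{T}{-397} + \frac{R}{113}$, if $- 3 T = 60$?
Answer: $\frac{8612}{44861} \approx 0.19197$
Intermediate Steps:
$R = 16$ ($R = 8 + \left(\left(-4 + 4\right) \left(2 + 3\right) 12 + \left(5 - 1\right) \left(2 + 0\right)\right) = 8 + \left(0 \cdot 5 \cdot 12 + 4 \cdot 2\right) = 8 + \left(0 \cdot 12 + 8\right) = 8 + \left(0 + 8\right) = 8 + 8 = 16$)
$T = -20$ ($T = \left(- \frac{1}{3}\right) 60 = -20$)
$\frac{T}{-397} + \frac{R}{113} = - \frac{20}{-397} + \frac{16}{113} = \left(-20\right) \left(- \frac{1}{397}\right) + 16 \cdot \frac{1}{113} = \frac{20}{397} + \frac{16}{113} = \frac{8612}{44861}$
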